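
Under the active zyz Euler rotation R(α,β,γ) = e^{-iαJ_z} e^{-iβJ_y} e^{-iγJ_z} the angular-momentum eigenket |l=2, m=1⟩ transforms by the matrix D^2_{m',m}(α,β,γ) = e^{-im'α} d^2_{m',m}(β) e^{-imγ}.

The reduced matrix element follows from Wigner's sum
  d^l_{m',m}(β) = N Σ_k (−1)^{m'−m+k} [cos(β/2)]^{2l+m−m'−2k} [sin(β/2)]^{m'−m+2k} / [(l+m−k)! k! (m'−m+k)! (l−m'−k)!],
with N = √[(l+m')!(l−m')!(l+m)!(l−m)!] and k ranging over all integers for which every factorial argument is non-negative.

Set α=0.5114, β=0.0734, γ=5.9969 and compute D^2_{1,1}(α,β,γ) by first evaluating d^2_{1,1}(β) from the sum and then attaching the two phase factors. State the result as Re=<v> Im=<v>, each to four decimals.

Split into d^2_{1,1}(β=0.0734) × two z-phases.
With c≡cos(β/2)=0.999327 and s≡sin(β/2)=0.036692, N=[6·1·6·1]^{1/2}=6.000000
k: max(0,(1)−(1))=0 … min(2+(1),2−(1))=1
  k=0: (−1)^0·6.0000/(6)·0.9993^4·0.0367^0 = +0.997309
  k=1: (−1)^1·6.0000/(2)·0.9993^2·0.0367^2 = -0.004033
d^2_{1,1}(0.0734) = +0.997309 -0.004033 = +0.993276
D = (+0.872060-0.489399i)·(+0.993276)·(+0.959299+0.282391i) = +0.968214-0.221717i

Re=0.9682 Im=-0.2217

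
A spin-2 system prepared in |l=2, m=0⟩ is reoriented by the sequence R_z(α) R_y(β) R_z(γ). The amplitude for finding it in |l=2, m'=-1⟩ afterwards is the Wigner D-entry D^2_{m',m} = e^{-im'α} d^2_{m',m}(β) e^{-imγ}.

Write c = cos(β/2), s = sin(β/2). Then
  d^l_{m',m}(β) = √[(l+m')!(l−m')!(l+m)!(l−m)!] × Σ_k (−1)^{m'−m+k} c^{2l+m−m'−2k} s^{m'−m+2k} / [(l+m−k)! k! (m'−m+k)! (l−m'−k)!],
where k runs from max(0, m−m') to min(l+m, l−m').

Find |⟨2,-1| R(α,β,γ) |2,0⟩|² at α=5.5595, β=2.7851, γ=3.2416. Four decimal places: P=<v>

D^2_{-1,0}(5.5595,2.7851,3.2416) = e^{-i·-1·5.5595}·d^2_{-1,0}(2.7851)·e^{-i·0·3.2416}. Compute d first:
With c≡cos(β/2)=0.177304 and s≡sin(β/2)=0.984156, N=[1·6·2·2]^{1/2}=4.898979
k: max(0,(0)−(-1))=1 … min(2+(0),2−(-1))=2
  k=1: (−1)^0·4.8990/(2)·0.1773^3·0.9842^1 = +0.013437
  k=2: (−1)^1·4.8990/(2)·0.1773^1·0.9842^3 = -0.413986
d^2_{-1,0}(2.7851) = +0.013437 -0.413986 = -0.400550
|D^2_{-1,0}|² = |d^2_{-1,0}(β)|² = (-0.400550)² = 0.160440 (the z-rotation phases have unit modulus)

P=0.1604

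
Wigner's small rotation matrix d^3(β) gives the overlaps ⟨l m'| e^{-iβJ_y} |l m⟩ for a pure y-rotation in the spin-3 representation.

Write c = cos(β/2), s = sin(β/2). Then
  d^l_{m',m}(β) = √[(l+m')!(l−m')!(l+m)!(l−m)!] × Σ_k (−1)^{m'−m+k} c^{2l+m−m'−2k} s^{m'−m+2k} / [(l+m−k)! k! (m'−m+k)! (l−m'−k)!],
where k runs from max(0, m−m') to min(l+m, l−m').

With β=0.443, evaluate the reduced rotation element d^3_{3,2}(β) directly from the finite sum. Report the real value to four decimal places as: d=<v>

d^3_{3,2}(β=0.443) via Wigner's sum:
With c≡cos(β/2)=0.975569 and s≡sin(β/2)=0.219693, N=[720·1·120·1]^{1/2}=293.938769
The bounds max(0,m−m')=0 and min(l+m,l−m')=0 give 1 term
  k=0: (−1)^1·293.9388/(120)·0.9756^5·0.2197^1 = -0.475535
d^3_{3,2}(0.443) = -0.475535

d=-0.4755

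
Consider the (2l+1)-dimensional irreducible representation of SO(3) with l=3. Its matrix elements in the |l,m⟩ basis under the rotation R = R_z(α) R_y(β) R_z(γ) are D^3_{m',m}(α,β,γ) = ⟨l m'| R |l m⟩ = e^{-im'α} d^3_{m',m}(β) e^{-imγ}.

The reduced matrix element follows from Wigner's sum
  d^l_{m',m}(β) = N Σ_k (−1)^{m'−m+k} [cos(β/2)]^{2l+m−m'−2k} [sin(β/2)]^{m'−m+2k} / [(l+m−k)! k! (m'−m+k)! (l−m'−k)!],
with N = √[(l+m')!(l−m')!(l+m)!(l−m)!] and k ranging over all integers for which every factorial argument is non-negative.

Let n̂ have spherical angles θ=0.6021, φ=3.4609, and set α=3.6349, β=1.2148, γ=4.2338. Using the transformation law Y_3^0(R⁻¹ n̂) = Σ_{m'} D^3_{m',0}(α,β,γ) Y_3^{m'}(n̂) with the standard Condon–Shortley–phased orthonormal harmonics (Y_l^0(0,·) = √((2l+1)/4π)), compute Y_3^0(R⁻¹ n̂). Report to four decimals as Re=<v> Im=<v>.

Need the full column D^3_{m',0} for m'=−3..3 at α=3.6349, β=1.2148, γ=4.2338.
cos(β/2)=0.821135, sin(β/2)=0.570734
d^3_{-3,0}: single k=3 term ⇒ +0.460321;  D = -0.041774-0.458421i
d^3_{-2,0}: k∈[2..3] ⇒ +0.811122 -0.391855 = +0.419267;  D = +0.231233+0.349737i
d^3_{-1,0}: k∈[1..3] ⇒ +0.738069 -1.069689 +0.172256 = -0.159363;  D = +0.140363+0.075465i
d^3_{0,0}: k∈[0..3] ⇒ +0.306539 -1.332810 +0.643884 -0.034562 = -0.416949;  D = -0.416949+0.000000i
d^3_{1,0}: k∈[0..2] ⇒ -0.738069 +1.069689 -0.172256 = +0.159363;  D = -0.140363+0.075465i
d^3_{2,0}: k∈[0..1] ⇒ +0.811122 -0.391855 = +0.419267;  D = +0.231233-0.349737i
d^3_{3,0}: single k=0 term ⇒ -0.460321;  D = +0.041774-0.458421i
Y_3^{m'}(θ=0.6021,φ=3.4609) and Σ D·Y over m':
  (-0.0418-0.4584i)·(-0.0436+0.0620i)  (+0.2312+0.3497i)·(+0.2169-0.1611i)  (+0.1404+0.0755i)·(-0.4164+0.1377i)  (-0.4169+0.0000i)·(+0.1218+0.0000i)  (-0.1404+0.0755i)·(+0.4164+0.1377i)  (+0.2312-0.3497i)·(+0.2169+0.1611i)  (+0.0418-0.4584i)·(+0.0436+0.0620i)
Y_3^0(R⁻¹ n̂) = +0.084998+0.000000i

Re=0.0850 Im=0.0000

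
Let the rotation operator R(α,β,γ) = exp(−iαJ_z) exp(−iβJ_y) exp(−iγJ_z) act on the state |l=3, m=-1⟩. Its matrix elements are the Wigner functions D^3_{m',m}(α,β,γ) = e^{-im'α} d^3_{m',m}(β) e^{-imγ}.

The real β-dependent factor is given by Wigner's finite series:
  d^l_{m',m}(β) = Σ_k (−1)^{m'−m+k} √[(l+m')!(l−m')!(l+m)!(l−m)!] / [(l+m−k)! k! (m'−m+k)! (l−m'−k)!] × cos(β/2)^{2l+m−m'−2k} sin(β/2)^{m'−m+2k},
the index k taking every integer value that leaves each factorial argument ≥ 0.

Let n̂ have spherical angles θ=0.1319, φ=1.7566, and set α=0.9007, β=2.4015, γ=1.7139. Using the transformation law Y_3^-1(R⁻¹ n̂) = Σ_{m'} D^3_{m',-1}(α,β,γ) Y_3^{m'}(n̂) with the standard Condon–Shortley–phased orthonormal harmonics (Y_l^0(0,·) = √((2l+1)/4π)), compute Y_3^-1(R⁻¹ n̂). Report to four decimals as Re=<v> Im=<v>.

Re=0.0832 Im=-0.2917

Need the full column D^3_{m',-1} for m'=−3..3 at α=0.9007, β=2.4015, γ=1.7139.
cos(β/2)=0.361659, sin(β/2)=0.932311
d^3_{-3,-1}: single k=2 term ⇒ +0.057592;  D = -0.016821-0.055081i
d^3_{-2,-1}: k∈[1..2] ⇒ +0.018241 -0.242442 = -0.224201;  D = +0.208727+0.081849i
d^3_{-1,-1}: k∈[0..2] ⇒ +0.002238 -0.118962 +0.592914 = +0.476190;  D = -0.411582+0.239493i
d^3_{0,-1}: k∈[0..2] ⇒ -0.019982 +0.398373 -0.882455 = -0.504064;  D = +0.071887-0.498911i
d^3_{1,-1}: k∈[0..2] ⇒ +0.089221 -0.790551 +0.656695 = -0.044635;  D = -0.030672-0.032427i
d^3_{2,-1}: k∈[0..1] ⇒ -0.242442 +0.805567 = +0.563125;  D = +0.560971-0.049211i
d^3_{3,-1}: single k=0 term ⇒ +0.382724;  D = +0.210572-0.319589i
Y_3^{m'}(θ=0.1319,φ=1.7566) and Σ D·Y over m':
  (-0.0168-0.0551i)·(+0.0005+0.0008i)  (+0.2087+0.0818i)·(-0.0163+0.0064i)  (-0.4116+0.2395i)·(-0.0307-0.1635i)  (+0.0719-0.4989i)·(+0.7079+0.0000i)  (-0.0307-0.0324i)·(+0.0307-0.1635i)  (+0.5610-0.0492i)·(-0.0163-0.0064i)  (+0.2106-0.3196i)·(-0.0005+0.0008i)
Y_3^-1(R⁻¹ n̂) = +0.083229-0.291710i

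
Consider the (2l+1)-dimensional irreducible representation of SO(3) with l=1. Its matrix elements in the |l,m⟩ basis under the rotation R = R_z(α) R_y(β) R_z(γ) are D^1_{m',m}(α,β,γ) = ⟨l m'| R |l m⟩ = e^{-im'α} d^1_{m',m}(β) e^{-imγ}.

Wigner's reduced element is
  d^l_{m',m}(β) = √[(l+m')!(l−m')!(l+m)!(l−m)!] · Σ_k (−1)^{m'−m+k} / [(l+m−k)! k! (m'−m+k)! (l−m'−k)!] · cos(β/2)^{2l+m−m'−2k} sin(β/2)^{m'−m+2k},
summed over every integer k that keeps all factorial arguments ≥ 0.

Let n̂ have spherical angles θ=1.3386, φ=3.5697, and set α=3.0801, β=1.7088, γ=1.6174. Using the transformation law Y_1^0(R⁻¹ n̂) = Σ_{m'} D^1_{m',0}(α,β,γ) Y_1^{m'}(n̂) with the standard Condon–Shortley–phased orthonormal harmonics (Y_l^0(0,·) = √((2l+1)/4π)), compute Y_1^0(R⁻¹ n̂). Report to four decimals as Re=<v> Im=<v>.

Re=0.4002 Im=0.0000

Need the full column D^1_{m',0} for m'=−1..1 at α=3.0801, β=1.7088, γ=1.6174.
cos(β/2)=0.656671, sin(β/2)=0.754177
d^1_{-1,0}: single k=1 term ⇒ +0.700384;  D = -0.699060+0.043041i
d^1_{0,0}: k∈[0..1] ⇒ +0.431217 -0.568783 = -0.137566;  D = -0.137566+0.000000i
d^1_{1,0}: single k=0 term ⇒ -0.700384;  D = +0.699060+0.043041i
Y_1^{m'}(θ=1.3386,φ=3.5697) and Σ D·Y over m':
  (-0.6991+0.0430i)·(-0.3059+0.1396i)  (-0.1376+0.0000i)·(+0.1124+0.0000i)  (+0.6991+0.0430i)·(+0.3059+0.1396i)
Y_1^0(R⁻¹ n̂) = +0.400173+0.000000i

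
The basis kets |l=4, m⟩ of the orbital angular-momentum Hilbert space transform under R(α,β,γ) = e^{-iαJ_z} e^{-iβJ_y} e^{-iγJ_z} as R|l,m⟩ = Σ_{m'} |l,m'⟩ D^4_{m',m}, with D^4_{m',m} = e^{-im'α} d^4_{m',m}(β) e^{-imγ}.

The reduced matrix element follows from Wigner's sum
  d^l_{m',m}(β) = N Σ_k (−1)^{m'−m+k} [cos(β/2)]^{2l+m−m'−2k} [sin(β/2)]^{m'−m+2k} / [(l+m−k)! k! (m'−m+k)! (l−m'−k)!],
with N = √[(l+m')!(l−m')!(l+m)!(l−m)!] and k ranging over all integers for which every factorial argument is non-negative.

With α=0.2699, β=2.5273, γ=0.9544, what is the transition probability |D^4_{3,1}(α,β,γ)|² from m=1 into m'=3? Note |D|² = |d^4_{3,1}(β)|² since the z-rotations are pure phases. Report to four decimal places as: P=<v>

P=0.0074

First d^4_{3,1}(β=2.5273), then the phase factors e^{-i(3)α} and e^{-i(1)γ}:
With c≡cos(β/2)=0.302340 and s≡sin(β/2)=0.953200, N=[5040·1·120·6]^{1/2}=1904.940944
k∈{0,1} keeps every argument non-negative
  k=0: (−1)^2·1904.9409/(240)·0.3023^6·0.9532^2 = +0.005508
  k=1: (−1)^3·1904.9409/(144)·0.3023^4·0.9532^4 = -0.091251
d^4_{3,1}(2.5273) = +0.005508 -0.091251 = -0.085743
|D^4_{3,1}|² = |d^4_{3,1}(β)|² = (-0.085743)² = 0.007352 (the z-rotation phases have unit modulus)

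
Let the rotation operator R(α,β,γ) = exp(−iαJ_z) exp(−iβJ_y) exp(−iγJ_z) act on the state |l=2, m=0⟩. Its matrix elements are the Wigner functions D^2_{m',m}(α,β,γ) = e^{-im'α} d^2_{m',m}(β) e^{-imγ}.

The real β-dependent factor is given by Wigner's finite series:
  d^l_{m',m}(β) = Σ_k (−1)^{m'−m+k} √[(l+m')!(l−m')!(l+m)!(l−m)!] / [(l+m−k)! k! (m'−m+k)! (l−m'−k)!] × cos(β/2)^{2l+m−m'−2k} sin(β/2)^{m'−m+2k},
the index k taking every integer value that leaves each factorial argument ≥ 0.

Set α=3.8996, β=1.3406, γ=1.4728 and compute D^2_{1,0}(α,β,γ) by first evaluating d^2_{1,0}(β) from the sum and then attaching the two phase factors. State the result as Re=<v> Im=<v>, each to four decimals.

Re=0.1976 Im=-0.1870

D^2_{1,0}(3.8996,1.3406,1.4728) = e^{-i·1·3.8996}·d^2_{1,0}(1.3406)·e^{-i·0·1.4728}. Compute d first:
c=cos(1.3406/2)=0.783635, s=sin(1.3406/2)=0.621221; N=√[6·1·2·2]=4.898979
Admissible k: 0..1 (factorial args all ≥0)
  k=0: (−1)^1·4.8990/(2)·0.7836^3·0.6212^1 = -0.732258
  k=1: (−1)^2·4.8990/(2)·0.7836^1·0.6212^3 = +0.460181
d^2_{1,0}(1.3406) = -0.732258 +0.460181 = -0.272077
Phases: e^{-i·(1)·3.8996}=-0.726207+0.687476i, e^{-i·(0)·1.4728}=+1.000000+0.000000i ⇒ D=+0.197584-0.187046i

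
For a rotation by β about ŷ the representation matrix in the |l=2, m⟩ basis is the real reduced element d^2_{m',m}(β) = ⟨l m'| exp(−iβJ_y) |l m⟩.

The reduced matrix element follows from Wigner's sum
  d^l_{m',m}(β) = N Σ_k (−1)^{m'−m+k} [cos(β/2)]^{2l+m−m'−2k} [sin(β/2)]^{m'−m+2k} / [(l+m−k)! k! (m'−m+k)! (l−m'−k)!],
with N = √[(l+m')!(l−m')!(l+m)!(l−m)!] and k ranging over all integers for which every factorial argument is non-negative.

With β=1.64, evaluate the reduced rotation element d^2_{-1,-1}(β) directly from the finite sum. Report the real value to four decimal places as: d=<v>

d=-0.5298

d^2_{-1,-1}(β=1.64) via Wigner's sum:
With c≡cos(β/2)=0.682221 and s≡sin(β/2)=0.731146, N=[1·6·1·6]^{1/2}=6.000000
The bounds max(0,m−m')=0 and min(l+m,l−m')=1 give 2 terms
  k=0: (−1)^0·6.0000/(6)·0.6822^4·0.7311^0 = +0.216621
  k=1: (−1)^1·6.0000/(2)·0.6822^2·0.7311^2 = -0.746414
d^2_{-1,-1}(1.64) = +0.216621 -0.746414 = -0.529793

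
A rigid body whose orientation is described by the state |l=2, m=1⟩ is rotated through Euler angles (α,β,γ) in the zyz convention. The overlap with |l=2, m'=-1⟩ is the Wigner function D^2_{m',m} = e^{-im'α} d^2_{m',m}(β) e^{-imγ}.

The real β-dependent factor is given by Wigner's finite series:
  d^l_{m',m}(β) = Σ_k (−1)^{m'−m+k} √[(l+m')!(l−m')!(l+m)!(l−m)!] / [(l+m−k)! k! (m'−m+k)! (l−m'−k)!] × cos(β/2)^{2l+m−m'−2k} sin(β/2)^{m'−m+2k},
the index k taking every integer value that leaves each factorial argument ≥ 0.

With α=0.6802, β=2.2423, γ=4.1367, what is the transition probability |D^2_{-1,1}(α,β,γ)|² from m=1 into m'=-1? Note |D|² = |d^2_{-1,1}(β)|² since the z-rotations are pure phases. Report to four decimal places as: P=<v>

First d^2_{-1,1}(β=2.2423), then the phase factors e^{-i(-1)α} and e^{-i(1)γ}:
Half-angle: c=0.434647, s=0.900601. N=√(1·6·6·1)=6.000000
Admissible k: 2..3 (factorial args all ≥0)
  k=2: (−1)^0·6.0000/(2)·0.4346^2·0.9006^2 = +0.459684
  k=3: (−1)^1·6.0000/(6)·0.4346^0·0.9006^4 = -0.657854
d^2_{-1,1}(2.2423) = +0.459684 -0.657854 = -0.198170
|D^2_{-1,1}|² = |d^2_{-1,1}(β)|² = (-0.198170)² = 0.039271 (the z-rotation phases have unit modulus)

P=0.0393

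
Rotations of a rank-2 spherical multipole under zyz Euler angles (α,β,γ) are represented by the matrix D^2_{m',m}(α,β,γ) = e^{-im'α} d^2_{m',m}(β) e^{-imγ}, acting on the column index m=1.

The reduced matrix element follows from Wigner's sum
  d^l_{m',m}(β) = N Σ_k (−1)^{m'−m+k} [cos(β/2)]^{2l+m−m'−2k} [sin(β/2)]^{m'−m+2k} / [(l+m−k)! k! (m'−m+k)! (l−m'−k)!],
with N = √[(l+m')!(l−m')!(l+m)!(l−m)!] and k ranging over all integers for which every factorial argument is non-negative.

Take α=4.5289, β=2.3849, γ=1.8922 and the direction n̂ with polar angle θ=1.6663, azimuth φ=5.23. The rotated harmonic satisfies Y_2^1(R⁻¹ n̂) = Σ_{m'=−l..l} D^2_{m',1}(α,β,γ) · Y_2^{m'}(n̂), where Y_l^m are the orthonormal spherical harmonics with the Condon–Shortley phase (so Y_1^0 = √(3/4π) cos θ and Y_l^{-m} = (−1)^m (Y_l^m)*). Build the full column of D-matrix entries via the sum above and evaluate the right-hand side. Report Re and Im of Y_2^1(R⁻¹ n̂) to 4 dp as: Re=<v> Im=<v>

Re=-0.3488 Im=-0.1187

Need the full column D^2_{m',1} for m'=−2..2 at α=4.5289, β=2.3849, γ=1.8922.
cos(β/2)=0.369384, sin(β/2)=0.929277
d^2_{-2,1}: single k=3 term ⇒ +0.592848;  D = +0.376630+0.457842i
d^2_{-1,1}: k∈[2..3] ⇒ +0.353483 -0.745728 = -0.392245;  D = +0.343303-0.189734i
d^2_{0,1}: k∈[1..2] ⇒ +0.114724 -0.726088 = -0.611364;  D = +0.193129+0.580057i
d^2_{1,1}: k∈[0..1] ⇒ +0.018617 -0.353483 = -0.334866;  D = -0.331686+0.046037i
d^2_{2,1}: single k=0 term ⇒ -0.093672;  D = +0.004268-0.093575i
Y_2^{m'}(θ=1.6663,φ=5.23) and Σ D·Y over m':
  (+0.3766+0.4578i)·(-0.1953+0.3292i)  (+0.3433-0.1897i)·(-0.0363-0.0637i)  (+0.1931+0.5801i)·(-0.3068+0.0000i)  (-0.3317+0.0460i)·(+0.0363-0.0637i)  (+0.0043-0.0936i)·(-0.1953-0.3292i)
Y_2^1(R⁻¹ n̂) = -0.348810-0.118726i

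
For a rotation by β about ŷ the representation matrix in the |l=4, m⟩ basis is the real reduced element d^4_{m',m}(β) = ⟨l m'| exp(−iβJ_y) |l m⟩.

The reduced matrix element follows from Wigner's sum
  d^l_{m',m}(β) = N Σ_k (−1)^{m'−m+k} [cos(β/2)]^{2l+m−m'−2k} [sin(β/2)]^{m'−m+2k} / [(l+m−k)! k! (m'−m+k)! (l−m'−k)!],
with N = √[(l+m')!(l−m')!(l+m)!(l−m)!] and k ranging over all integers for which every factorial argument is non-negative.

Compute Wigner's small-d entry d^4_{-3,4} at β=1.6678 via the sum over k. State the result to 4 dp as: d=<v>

d^4_{-3,4}(β=1.6678) via Wigner's sum:
Half-angle: c=0.671993, s=0.740558. N=√(1·5040·40320·1)=14255.272709
k: max(0,(4)−(-3))=7 … min(4+(4),4−(-3))=7
  k=7: (−1)^0·14255.2727/(5040)·0.6720^1·0.7406^7 = +0.232179
d^4_{-3,4}(1.6678) = +0.232179

d=0.2322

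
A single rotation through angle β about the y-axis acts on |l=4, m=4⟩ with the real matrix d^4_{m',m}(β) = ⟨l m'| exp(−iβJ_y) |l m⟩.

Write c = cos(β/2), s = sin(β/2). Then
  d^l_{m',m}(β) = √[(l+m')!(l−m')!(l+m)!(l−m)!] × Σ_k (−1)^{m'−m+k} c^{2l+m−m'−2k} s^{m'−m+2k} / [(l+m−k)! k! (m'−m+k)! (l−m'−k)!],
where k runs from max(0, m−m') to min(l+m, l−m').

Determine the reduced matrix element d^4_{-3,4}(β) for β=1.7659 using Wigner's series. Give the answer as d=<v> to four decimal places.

d^4_{-3,4}(β=1.7659) via Wigner's sum:
With c≡cos(β/2)=0.634875 and s≡sin(β/2)=0.772615, N=[1·5040·40320·1]^{1/2}=14255.272709
Admissible k: 7..7 (factorial args all ≥0)
  k=7: (−1)^0·14255.2727/(5040)·0.6349^1·0.7726^7 = +0.295104
d^4_{-3,4}(1.7659) = +0.295104

d=0.2951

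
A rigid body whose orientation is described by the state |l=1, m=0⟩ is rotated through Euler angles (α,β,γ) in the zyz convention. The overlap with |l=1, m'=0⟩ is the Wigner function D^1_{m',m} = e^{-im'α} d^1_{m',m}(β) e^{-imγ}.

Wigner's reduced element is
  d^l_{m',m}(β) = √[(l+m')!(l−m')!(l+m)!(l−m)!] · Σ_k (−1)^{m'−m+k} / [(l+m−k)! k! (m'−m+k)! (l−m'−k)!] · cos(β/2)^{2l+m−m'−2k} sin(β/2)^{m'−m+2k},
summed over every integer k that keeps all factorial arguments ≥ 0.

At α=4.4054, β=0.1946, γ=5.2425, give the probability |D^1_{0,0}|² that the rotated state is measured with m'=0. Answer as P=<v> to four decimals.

P=0.9626

First d^1_{0,0}(β=0.1946), then the phase factors e^{-i(0)α} and e^{-i(0)γ}:
Half-angle: c=0.995270, s=0.097147. N=√(1·1·1·1)=1.000000
k∈{0,1} keeps every argument non-negative
  k=0: (−1)^0·1.0000/(1)·0.9953^2·0.0971^0 = +0.990563
  k=1: (−1)^1·1.0000/(1)·0.9953^0·0.0971^2 = -0.009437
d^1_{0,0}(0.1946) = +0.990563 -0.009437 = +0.981125
|D^1_{0,0}|² = |d^1_{0,0}(β)|² = (+0.981125)² = 0.962606 (the z-rotation phases have unit modulus)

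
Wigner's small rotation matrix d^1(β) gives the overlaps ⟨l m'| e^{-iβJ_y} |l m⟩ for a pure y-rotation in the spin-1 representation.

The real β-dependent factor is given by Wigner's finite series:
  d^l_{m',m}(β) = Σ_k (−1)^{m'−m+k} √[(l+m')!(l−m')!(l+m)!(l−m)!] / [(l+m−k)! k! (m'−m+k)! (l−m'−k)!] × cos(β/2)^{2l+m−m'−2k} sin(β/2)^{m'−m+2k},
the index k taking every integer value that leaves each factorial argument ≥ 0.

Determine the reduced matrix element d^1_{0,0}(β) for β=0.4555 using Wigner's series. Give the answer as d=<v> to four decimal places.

d=0.8980

d^1_{0,0}(β=0.4555) via Wigner's sum:
c=cos(0.4555/2)=0.974177, s=sin(0.4555/2)=0.225786; N=√[1·1·1·1]=1.000000
k: max(0,(0)−(0))=0 … min(1+(0),1−(0))=1
  k=0: (−1)^0·1.0000/(1)·0.9742^2·0.2258^0 = +0.949021
  k=1: (−1)^1·1.0000/(1)·0.9742^0·0.2258^2 = -0.050979
d^1_{0,0}(0.4555) = +0.949021 -0.050979 = +0.898041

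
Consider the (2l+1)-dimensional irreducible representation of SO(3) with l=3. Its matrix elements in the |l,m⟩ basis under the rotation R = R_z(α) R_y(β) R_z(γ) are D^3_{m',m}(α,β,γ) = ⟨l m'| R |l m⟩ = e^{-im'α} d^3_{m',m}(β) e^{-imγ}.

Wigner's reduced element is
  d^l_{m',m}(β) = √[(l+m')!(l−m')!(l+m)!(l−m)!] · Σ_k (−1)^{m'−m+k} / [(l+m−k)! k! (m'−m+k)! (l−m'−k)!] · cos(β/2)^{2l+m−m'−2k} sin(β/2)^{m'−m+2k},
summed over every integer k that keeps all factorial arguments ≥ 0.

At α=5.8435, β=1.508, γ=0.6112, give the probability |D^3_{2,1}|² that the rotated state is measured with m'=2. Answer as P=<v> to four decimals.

D^3_{2,1}(5.8435,1.508,0.6112) = e^{-i·2·5.8435}·d^3_{2,1}(1.508)·e^{-i·1·0.6112}. Compute d first:
Half-angle: c=0.728956, s=0.684560. N=√(120·1·24·2)=75.894664
k: max(0,(1)−(2))=0 … min(3+(1),3−(2))=1
  k=0: (−1)^1·75.8947/(24)·0.7290^5·0.6846^1 = -0.445574
  k=1: (−1)^2·75.8947/(12)·0.7290^3·0.6846^3 = +0.785904
d^3_{2,1}(1.508) = -0.445574 +0.785904 = +0.340330
|D^3_{2,1}|² = |d^3_{2,1}(β)|² = (+0.340330)² = 0.115825 (the z-rotation phases have unit modulus)

P=0.1158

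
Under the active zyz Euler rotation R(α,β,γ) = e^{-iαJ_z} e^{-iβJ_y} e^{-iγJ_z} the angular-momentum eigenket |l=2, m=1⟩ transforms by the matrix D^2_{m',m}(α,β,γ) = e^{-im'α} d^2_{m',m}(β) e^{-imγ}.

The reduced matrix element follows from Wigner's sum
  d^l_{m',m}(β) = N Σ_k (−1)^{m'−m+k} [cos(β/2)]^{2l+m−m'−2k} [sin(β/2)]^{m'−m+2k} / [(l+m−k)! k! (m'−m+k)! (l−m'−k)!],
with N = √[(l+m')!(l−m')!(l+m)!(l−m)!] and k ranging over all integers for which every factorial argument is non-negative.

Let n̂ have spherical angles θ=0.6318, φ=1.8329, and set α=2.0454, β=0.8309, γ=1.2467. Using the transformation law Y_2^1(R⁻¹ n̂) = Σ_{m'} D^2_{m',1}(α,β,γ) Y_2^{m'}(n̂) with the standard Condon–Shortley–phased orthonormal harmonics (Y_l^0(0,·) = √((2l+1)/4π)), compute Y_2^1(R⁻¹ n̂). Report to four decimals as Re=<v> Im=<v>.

Re=0.1379 Im=-0.1172

Need the full column D^2_{m',1} for m'=−2..2 at α=2.0454, β=0.8309, γ=1.2467.
cos(β/2)=0.914935, sin(β/2)=0.403602
d^2_{-2,1}: single k=3 term ⇒ +0.120304;  D = -0.115019+0.035264i
d^2_{-1,1}: k∈[2..3] ⇒ +0.409079 -0.026535 = +0.382545;  D = +0.266878+0.274074i
d^2_{0,1}: k∈[1..2] ⇒ +0.757180 -0.147341 = +0.609838;  D = +0.194204-0.578090i
d^2_{1,1}: k∈[0..1] ⇒ +0.700746 -0.409079 = +0.291667;  D = -0.288369+0.043732i
d^2_{2,1}: single k=0 term ⇒ -0.618235;  D = -0.361783-0.501325i
Y_2^{m'}(θ=0.6318,φ=1.8329) and Σ D·Y over m':
  (-0.1150+0.0353i)·(-0.1166+0.0674i)  (+0.2669+0.2741i)·(-0.0954-0.3556i)  (+0.1942-0.5781i)·(+0.3008+0.0000i)  (-0.2884+0.0437i)·(+0.0954-0.3556i)  (-0.3618-0.5013i)·(-0.1166-0.0674i)
Y_2^1(R⁻¹ n̂) = +0.137881-0.117190i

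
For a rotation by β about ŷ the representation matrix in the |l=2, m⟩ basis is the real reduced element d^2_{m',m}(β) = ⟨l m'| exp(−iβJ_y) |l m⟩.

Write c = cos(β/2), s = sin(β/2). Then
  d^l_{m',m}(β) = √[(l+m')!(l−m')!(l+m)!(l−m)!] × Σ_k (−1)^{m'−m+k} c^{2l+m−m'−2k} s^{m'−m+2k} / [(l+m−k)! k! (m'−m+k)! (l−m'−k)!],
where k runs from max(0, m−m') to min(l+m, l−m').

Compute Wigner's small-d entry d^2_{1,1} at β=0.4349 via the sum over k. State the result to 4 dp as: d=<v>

d=0.7759

d^2_{1,1}(β=0.4349) via Wigner's sum:
With c≡cos(β/2)=0.976451 and s≡sin(β/2)=0.215740, N=[6·1·6·1]^{1/2}=6.000000
k: max(0,(1)−(1))=0 … min(2+(1),2−(1))=1
  k=0: (−1)^0·6.0000/(6)·0.9765^4·0.2157^0 = +0.909079
  k=1: (−1)^1·6.0000/(2)·0.9765^2·0.2157^2 = -0.133133
d^2_{1,1}(0.4349) = +0.909079 -0.133133 = +0.775946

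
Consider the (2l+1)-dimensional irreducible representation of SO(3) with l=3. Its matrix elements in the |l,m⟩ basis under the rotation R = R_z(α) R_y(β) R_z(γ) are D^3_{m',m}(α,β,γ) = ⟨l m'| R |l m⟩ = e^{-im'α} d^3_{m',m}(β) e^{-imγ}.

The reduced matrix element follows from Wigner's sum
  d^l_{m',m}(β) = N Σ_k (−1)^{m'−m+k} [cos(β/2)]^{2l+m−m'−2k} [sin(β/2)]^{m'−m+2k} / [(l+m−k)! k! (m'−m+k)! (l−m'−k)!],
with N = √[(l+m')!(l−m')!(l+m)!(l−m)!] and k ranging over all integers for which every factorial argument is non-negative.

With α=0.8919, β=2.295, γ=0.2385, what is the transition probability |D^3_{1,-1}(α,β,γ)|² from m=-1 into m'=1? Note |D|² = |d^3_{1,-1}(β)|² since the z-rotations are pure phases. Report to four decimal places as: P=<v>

P=0.0468

First d^3_{1,-1}(β=2.295), then the phase factors e^{-i(1)α} and e^{-i(-1)γ}:
c=cos(2.295/2)=0.410768, s=sin(2.295/2)=0.911740; N=√[24·2·2·24]=48.000000
k: max(0,(-1)−(1))=0 … min(3+(-1),3−(1))=2
  k=0: (−1)^2·48.0000/(8)·0.4108^4·0.9117^2 = +0.141997
  k=1: (−1)^3·48.0000/(6)·0.4108^2·0.9117^4 = -0.932754
  k=2: (−1)^4·48.0000/(48)·0.4108^0·0.9117^6 = +0.574415
d^3_{1,-1}(2.295) = +0.141997 -0.932754 +0.574415 = -0.216342
|D^3_{1,-1}|² = |d^3_{1,-1}(β)|² = (-0.216342)² = 0.046804 (the z-rotation phases have unit modulus)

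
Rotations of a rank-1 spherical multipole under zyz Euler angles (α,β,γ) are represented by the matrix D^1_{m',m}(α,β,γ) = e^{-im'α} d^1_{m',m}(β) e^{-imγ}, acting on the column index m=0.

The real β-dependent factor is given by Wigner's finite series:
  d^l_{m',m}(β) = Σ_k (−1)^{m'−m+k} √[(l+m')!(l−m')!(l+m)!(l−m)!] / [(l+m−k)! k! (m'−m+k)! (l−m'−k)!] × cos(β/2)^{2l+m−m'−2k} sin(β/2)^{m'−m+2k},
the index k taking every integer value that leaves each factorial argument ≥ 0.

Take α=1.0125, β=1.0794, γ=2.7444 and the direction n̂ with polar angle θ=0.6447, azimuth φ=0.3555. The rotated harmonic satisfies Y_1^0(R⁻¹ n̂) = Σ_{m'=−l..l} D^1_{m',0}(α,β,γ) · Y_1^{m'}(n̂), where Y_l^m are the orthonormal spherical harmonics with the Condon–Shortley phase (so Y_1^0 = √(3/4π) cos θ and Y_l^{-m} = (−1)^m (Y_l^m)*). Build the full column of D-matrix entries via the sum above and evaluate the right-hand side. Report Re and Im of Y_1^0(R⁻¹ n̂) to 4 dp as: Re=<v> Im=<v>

Need the full column D^1_{m',0} for m'=−1..1 at α=1.0125, β=1.0794, γ=2.7444.
cos(β/2)=0.857863, sin(β/2)=0.513879
d^1_{-1,0}: single k=1 term ⇒ +0.623438;  D = +0.330261+0.528775i
d^1_{0,0}: k∈[0..1] ⇒ +0.735929 -0.264071 = +0.471857;  D = +0.471857+0.000000i
d^1_{1,0}: single k=0 term ⇒ -0.623438;  D = -0.330261+0.528775i
Y_1^{m'}(θ=0.6447,φ=0.3555) and Σ D·Y over m':
  (+0.3303+0.5288i)·(+0.1946-0.0723i)  (+0.4719+0.0000i)·(+0.3905+0.0000i)  (-0.3303+0.5288i)·(-0.1946-0.0723i)
Y_1^0(R⁻¹ n̂) = +0.389268+0.000000i

Re=0.3893 Im=0.0000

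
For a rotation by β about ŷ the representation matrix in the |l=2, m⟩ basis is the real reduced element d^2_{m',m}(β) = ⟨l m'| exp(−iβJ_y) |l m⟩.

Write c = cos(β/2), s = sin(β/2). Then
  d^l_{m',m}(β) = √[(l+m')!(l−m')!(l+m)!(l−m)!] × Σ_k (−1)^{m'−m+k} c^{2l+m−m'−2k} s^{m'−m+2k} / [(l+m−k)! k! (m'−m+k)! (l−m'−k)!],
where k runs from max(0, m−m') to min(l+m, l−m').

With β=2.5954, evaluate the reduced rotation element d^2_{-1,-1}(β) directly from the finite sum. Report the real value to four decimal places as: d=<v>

d=-0.1971

d^2_{-1,-1}(β=2.5954) via Wigner's sum:
Half-angle: c=0.269714, s=0.962940. N=√(1·6·1·6)=6.000000
The bounds max(0,m−m')=0 and min(l+m,l−m')=1 give 2 terms
  k=0: (−1)^0·6.0000/(6)·0.2697^4·0.9629^0 = +0.005292
  k=1: (−1)^1·6.0000/(2)·0.2697^2·0.9629^2 = -0.202362
d^2_{-1,-1}(2.5954) = +0.005292 -0.202362 = -0.197070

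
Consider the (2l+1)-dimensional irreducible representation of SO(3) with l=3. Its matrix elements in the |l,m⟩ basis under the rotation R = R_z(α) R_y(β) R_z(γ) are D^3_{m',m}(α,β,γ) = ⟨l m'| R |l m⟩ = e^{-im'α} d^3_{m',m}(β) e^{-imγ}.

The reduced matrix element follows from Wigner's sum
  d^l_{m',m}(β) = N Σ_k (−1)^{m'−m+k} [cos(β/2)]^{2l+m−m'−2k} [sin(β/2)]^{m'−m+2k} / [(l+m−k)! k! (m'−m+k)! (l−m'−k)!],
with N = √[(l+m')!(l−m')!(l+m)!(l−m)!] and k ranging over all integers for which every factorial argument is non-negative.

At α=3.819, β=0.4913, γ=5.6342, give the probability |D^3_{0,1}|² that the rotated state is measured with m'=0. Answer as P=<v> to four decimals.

First d^3_{0,1}(β=0.4913), then the phase factors e^{-i(0)α} and e^{-i(1)γ}:
c=cos(0.4913/2)=0.969979, s=sin(0.4913/2)=0.243187; N=√[6·6·24·2]=41.569219
k∈{1,2,3} keeps every argument non-negative
  k=1: (−1)^0·41.5692/(12)·0.9700^5·0.2432^1 = +0.723342
  k=2: (−1)^1·41.5692/(4)·0.9700^3·0.2432^3 = -0.136402
  k=3: (−1)^2·41.5692/(12)·0.9700^1·0.2432^5 = +0.002858
d^3_{0,1}(0.4913) = +0.723342 -0.136402 +0.002858 = +0.589798
|D^3_{0,1}|² = |d^3_{0,1}(β)|² = (+0.589798)² = 0.347861 (the z-rotation phases have unit modulus)

P=0.3479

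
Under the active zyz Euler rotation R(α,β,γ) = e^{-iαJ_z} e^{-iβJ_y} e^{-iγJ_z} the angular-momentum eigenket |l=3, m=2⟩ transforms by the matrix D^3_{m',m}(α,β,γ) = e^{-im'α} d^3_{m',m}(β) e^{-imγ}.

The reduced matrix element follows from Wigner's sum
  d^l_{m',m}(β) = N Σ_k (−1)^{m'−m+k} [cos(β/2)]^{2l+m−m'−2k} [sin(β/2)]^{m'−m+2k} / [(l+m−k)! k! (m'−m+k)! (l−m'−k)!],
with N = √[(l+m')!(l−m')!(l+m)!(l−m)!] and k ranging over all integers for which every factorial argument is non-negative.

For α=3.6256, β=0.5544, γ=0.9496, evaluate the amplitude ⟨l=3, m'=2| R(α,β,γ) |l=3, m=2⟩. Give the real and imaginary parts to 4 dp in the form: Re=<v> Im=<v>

Split into d^3_{2,2}(β=0.5544) × two z-phases.
c=cos(0.5544/2)=0.961825, s=sin(0.5544/2)=0.273664; N=√[120·1·120·1]=120.000000
The bounds max(0,m−m')=0 and min(l+m,l−m')=1 give 2 terms
  k=0: (−1)^0·120.0000/(120)·0.9618^6·0.2737^0 = +0.791731
  k=1: (−1)^1·120.0000/(24)·0.9618^4·0.2737^2 = -0.320471
d^3_{2,2}(0.5544) = +0.791731 -0.320471 = +0.471260
D = (+0.566936-0.823762i)·(+0.471260)·(-0.322532-0.946558i) = -0.453632-0.127687i

Re=-0.4536 Im=-0.1277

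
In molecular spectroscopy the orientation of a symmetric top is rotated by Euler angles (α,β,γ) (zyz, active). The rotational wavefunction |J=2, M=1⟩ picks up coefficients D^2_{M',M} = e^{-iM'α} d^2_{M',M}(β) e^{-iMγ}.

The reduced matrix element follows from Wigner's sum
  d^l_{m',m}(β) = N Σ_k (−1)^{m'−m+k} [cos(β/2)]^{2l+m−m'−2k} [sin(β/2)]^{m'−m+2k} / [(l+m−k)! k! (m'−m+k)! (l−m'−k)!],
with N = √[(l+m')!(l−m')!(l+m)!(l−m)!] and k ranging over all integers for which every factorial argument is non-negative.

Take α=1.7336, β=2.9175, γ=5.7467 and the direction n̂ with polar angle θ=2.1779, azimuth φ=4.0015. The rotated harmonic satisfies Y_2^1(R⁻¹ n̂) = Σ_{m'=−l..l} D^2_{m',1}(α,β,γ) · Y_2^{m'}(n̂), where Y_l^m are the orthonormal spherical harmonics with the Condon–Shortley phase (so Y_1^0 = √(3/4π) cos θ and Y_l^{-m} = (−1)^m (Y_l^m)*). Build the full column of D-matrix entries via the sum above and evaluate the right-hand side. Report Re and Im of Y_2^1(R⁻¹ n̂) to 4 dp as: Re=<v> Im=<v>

Need the full column D^2_{m',1} for m'=−2..2 at α=1.7336, β=2.9175, γ=5.7467.
cos(β/2)=0.111812, sin(β/2)=0.993729
d^2_{-2,1}: single k=3 term ⇒ +0.219444;  D = -0.142825-0.166603i
d^2_{-1,1}: k∈[2..3] ⇒ +0.037037 -0.975152 = -0.938116;  D = +0.603840-0.717940i
d^2_{0,1}: k∈[1..2] ⇒ +0.003403 -0.268762 = -0.265360;  D = -0.228080-0.135630i
d^2_{1,1}: k∈[0..1] ⇒ +0.000156 -0.037037 = -0.036881;  D = -0.013463+0.034335i
d^2_{2,1}: single k=0 term ⇒ -0.002778;  D = +0.002717+0.000582i
Y_2^{m'}(θ=2.1779,φ=4.0015) and Σ D·Y over m':
  (-0.1428-0.1666i)·(-0.0387-0.2577i)  (+0.6038-0.7179i)·(+0.2362-0.2743i)  (-0.2281-0.1356i)·(-0.0074+0.0000i)  (-0.0135+0.0343i)·(-0.2362-0.2743i)  (+0.0027+0.0006i)·(-0.0387+0.2577i)
Y_2^1(R⁻¹ n̂) = -0.077669-0.294686i

Re=-0.0777 Im=-0.2947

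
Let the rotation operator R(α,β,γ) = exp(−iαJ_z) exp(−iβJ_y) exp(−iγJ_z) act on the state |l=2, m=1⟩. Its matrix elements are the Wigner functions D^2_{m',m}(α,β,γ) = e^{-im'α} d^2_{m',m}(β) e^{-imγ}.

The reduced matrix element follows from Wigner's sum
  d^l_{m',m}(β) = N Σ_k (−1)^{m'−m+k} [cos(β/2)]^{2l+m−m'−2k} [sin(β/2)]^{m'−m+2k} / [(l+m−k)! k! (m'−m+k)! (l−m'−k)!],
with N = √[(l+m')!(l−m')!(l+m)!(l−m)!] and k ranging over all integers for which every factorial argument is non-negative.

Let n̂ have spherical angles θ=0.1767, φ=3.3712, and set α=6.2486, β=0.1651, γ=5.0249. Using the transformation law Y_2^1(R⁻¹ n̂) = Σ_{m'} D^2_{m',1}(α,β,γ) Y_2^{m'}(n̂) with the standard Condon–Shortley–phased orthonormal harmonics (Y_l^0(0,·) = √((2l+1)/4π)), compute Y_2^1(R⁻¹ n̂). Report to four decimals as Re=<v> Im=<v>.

Need the full column D^2_{m',1} for m'=−2..2 at α=6.2486, β=0.1651, γ=5.0249.
cos(β/2)=0.996595, sin(β/2)=0.082456
d^2_{-2,1}: single k=3 term ⇒ +0.001117;  D = +0.000416+0.001037i
d^2_{-1,1}: k∈[2..3] ⇒ +0.020258 -0.000046 = +0.020212;  D = +0.006876+0.019007i
d^2_{0,1}: k∈[1..2] ⇒ +0.199919 -0.001369 = +0.198551;  D = +0.061044+0.188934i
d^2_{1,1}: k∈[0..1] ⇒ +0.986448 -0.020258 = +0.966190;  D = +0.265085+0.929114i
d^2_{2,1}: single k=0 term ⇒ -0.163234;  D = -0.039330-0.158424i
Y_2^{m'}(θ=0.1767,φ=3.3712) and Σ D·Y over m':
  (+0.0004+0.0010i)·(+0.0107-0.0053i)  (+0.0069+0.0190i)·(-0.1302+0.0304i)  (+0.0610+0.1889i)·(+0.6015+0.0000i)  (+0.2651+0.9291i)·(+0.1302+0.0304i)  (-0.0393-0.1584i)·(+0.0107+0.0053i)
Y_2^1(R⁻¹ n̂) = +0.041914+0.238508i

Re=0.0419 Im=0.2385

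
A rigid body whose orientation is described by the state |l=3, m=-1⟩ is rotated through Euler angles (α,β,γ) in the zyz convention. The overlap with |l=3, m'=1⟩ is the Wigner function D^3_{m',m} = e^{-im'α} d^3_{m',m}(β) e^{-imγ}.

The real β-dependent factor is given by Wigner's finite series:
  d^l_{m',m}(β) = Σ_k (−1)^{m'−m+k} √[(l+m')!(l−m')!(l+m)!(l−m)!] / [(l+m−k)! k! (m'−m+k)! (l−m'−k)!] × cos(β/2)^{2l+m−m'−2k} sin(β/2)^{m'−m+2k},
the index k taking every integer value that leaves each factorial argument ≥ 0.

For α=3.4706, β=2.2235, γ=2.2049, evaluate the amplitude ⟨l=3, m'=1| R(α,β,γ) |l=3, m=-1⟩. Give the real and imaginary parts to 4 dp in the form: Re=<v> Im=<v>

D^3_{1,-1}(3.4706,2.2235,2.2049) = e^{-i·1·3.4706}·d^3_{1,-1}(2.2235)·e^{-i·-1·2.2049}. Compute d first:
With c≡cos(β/2)=0.443093 and s≡sin(β/2)=0.896475, N=[24·2·2·24]^{1/2}=48.000000
k∈{0,1,2} keeps every argument non-negative
  k=0: (−1)^2·48.0000/(8)·0.4431^4·0.8965^2 = +0.185870
  k=1: (−1)^3·48.0000/(6)·0.4431^2·0.8965^4 = -1.014458
  k=2: (−1)^4·48.0000/(48)·0.4431^0·0.8965^6 = +0.519075
d^3_{1,-1}(2.2235) = +0.185870 -1.014458 +0.519075 = -0.309513
Attach z-rotation phases: D = e^{-i(1)(3.4706)}·(-0.309513)·e^{-i(-1)(2.2049)} = -0.092973+0.295219i

Re=-0.0930 Im=0.2952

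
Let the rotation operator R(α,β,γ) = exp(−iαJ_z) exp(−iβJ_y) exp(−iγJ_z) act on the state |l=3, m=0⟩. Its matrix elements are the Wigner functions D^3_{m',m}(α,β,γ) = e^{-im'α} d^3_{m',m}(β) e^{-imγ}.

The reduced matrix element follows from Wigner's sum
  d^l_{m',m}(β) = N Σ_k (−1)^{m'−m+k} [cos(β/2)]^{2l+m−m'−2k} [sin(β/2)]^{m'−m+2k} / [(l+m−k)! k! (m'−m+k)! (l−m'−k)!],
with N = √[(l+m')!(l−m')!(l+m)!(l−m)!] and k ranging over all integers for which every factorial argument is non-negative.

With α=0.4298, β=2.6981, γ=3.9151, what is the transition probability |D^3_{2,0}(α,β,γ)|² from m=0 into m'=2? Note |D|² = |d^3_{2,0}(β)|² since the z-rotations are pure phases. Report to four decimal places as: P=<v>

D^3_{2,0}(0.4298,2.6981,3.9151) = e^{-i·2·0.4298}·d^3_{2,0}(2.6981)·e^{-i·0·3.9151}. Compute d first:
c=cos(2.6981/2)=0.219934, s=sin(2.6981/2)=0.975515; N=√[120·1·6·6]=65.726707
k∈{0,1} keeps every argument non-negative
  k=0: (−1)^2·65.7267/(12)·0.2199^4·0.9755^2 = +0.012195
  k=1: (−1)^3·65.7267/(12)·0.2199^2·0.9755^4 = -0.239927
d^3_{2,0}(2.6981) = +0.012195 -0.239927 = -0.227732
|D^3_{2,0}|² = |d^3_{2,0}(β)|² = (-0.227732)² = 0.051862 (the z-rotation phases have unit modulus)

P=0.0519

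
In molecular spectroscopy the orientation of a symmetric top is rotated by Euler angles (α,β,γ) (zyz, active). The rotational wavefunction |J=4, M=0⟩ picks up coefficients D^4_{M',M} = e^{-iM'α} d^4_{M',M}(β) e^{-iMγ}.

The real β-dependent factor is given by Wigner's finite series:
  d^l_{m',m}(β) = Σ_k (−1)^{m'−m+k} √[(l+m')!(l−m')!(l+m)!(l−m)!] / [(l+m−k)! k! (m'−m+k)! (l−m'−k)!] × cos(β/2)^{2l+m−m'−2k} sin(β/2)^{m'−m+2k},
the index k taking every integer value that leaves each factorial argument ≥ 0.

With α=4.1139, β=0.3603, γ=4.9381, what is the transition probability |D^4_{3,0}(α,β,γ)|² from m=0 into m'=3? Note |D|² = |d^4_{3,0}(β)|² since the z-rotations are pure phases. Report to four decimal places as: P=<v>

P=0.0037

First d^4_{3,0}(β=0.3603), then the phase factors e^{-i(3)α} and e^{-i(0)γ}:
With c≡cos(β/2)=0.983817 and s≡sin(β/2)=0.179177, N=[5040·1·24·24]^{1/2}=1703.830978
k: max(0,(0)−(3))=0 … min(4+(0),4−(3))=1
  k=0: (−1)^3·1703.8310/(144)·0.9838^5·0.1792^3 = -0.062731
  k=1: (−1)^4·1703.8310/(144)·0.9838^3·0.1792^5 = +0.002081
d^4_{3,0}(0.3603) = -0.062731 +0.002081 = -0.060650
|D^4_{3,0}|² = |d^4_{3,0}(β)|² = (-0.060650)² = 0.003678 (the z-rotation phases have unit modulus)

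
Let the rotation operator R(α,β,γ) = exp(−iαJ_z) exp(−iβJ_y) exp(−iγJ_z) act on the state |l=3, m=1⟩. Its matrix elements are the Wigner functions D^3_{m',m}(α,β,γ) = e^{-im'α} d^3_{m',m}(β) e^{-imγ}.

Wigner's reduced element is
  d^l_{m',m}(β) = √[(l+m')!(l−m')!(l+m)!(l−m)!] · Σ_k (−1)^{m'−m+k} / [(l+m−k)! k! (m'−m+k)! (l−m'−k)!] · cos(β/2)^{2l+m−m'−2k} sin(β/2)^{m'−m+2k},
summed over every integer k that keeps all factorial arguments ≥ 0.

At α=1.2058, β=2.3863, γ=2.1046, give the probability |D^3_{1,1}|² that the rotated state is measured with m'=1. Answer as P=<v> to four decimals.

P=0.2340

D^3_{1,1}(1.2058,2.3863,2.1046) = e^{-i·1·1.2058}·d^3_{1,1}(2.3863)·e^{-i·1·2.1046}. Compute d first:
Half-angle: c=0.368734, s=0.929535. N=√(24·2·24·2)=48.000000
The bounds max(0,m−m')=0 and min(l+m,l−m')=2 give 3 terms
  k=0: (−1)^0·48.0000/(48)·0.3687^6·0.9295^0 = +0.002513
  k=1: (−1)^1·48.0000/(6)·0.3687^4·0.9295^2 = -0.127783
  k=2: (−1)^2·48.0000/(8)·0.3687^2·0.9295^4 = +0.609032
d^3_{1,1}(2.3863) = +0.002513 -0.127783 +0.609032 = +0.483762
|D^3_{1,1}|² = |d^3_{1,1}(β)|² = (+0.483762)² = 0.234026 (the z-rotation phases have unit modulus)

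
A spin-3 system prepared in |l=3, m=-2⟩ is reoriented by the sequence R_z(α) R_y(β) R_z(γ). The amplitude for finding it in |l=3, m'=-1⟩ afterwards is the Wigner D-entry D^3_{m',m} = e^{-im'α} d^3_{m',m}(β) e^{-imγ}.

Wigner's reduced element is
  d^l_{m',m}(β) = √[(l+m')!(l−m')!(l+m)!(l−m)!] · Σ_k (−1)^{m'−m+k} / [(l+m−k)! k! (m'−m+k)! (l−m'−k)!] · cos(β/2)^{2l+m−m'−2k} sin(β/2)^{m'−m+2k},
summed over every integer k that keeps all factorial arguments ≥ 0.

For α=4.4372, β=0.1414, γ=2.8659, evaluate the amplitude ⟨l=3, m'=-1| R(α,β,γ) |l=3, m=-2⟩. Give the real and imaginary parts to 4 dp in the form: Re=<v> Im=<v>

First d^3_{-1,-2}(β=0.1414), then the phase factors e^{-i(-1)α} and e^{-i(-2)γ}:
With c≡cos(β/2)=0.997502 and s≡sin(β/2)=0.070641, N=[2·24·1·120]^{1/2}=75.894664
k: max(0,(-2)−(-1))=0 … min(3+(-2),3−(-1))=1
  k=0: (−1)^1·75.8947/(24)·0.9975^5·0.0706^1 = -0.220610
  k=1: (−1)^2·75.8947/(12)·0.9975^3·0.0706^3 = +0.002213
d^3_{-1,-2}(0.1414) = -0.220610 +0.002213 = -0.218398
Attach z-rotation phases: D = e^{-i(-1)(4.4372)}·(-0.218398)·e^{-i(-2)(2.8659)} = +0.160657+0.147942i

Re=0.1607 Im=0.1479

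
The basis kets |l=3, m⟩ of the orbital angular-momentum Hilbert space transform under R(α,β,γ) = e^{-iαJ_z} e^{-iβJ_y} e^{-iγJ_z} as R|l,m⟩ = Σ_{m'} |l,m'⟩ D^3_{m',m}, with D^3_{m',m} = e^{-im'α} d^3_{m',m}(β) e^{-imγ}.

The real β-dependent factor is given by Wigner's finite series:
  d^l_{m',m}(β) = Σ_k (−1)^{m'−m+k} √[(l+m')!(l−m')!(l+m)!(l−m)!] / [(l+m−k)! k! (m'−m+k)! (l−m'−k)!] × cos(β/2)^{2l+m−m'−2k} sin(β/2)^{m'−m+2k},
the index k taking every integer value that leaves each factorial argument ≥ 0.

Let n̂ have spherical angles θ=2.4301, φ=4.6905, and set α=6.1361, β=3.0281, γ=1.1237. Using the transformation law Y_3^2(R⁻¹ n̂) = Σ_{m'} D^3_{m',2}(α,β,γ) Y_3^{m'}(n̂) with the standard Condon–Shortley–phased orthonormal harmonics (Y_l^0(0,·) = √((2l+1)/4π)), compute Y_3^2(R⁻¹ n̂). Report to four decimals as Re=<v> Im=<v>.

Re=0.2008 Im=0.2578

Need the full column D^3_{m',2} for m'=−3..3 at α=6.1361, β=3.0281, γ=1.1237.
cos(β/2)=0.056716, sin(β/2)=0.998390
d^3_{-3,2}: single k=5 term ⇒ +0.137810;  D = -0.123914-0.060307i
d^3_{-2,2}: k∈[4..5] ⇒ +0.015980 -0.990381 = -0.974401;  D = +0.804196+0.550206i
d^3_{-1,2}: k∈[3..4] ⇒ +0.001148 -0.177913 = -0.176764;  D = +0.129684+0.120115i
d^3_{0,2}: k∈[2..3] ⇒ +0.000056 -0.017505 = -0.017449;  D = +0.010926+0.013605i
d^3_{1,2}: k∈[1..2] ⇒ +0.000002 -0.001148 = -0.001146;  D = +0.000579+0.000989i
d^3_{2,2}: k∈[0..1] ⇒ +0.000000 -0.000052 = -0.000052;  D = +0.000019+0.000048i
d^3_{3,2}: single k=0 term ⇒ -0.000001;  D = +0.000000+0.000001i
Y_3^{m'}(θ=2.4301,φ=4.6905) and Σ D·Y over m':
  (-0.1239-0.0603i)·(+0.0076-0.1159i)  (+0.8042+0.5502i)·(+0.3297+0.0144i)  (+0.1297+0.1201i)·(-0.0086+0.3941i)  (+0.0109+0.0136i)·(+0.0373+0.0000i)  (+0.0006+0.0010i)·(+0.0086+0.3941i)  (+0.0000+0.0000i)·(+0.3297-0.0144i)  (+0.0000+0.0000i)·(-0.0076-0.1159i)
Y_3^2(R⁻¹ n̂) = +0.200835+0.257760i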